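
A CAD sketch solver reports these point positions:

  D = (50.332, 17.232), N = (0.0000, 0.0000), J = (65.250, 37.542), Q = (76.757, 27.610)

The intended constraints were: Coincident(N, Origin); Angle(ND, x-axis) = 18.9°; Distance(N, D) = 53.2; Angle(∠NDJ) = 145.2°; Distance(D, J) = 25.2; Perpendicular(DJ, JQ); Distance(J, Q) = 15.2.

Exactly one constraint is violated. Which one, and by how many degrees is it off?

Perpendicular(DJ, JQ) — off by 4.50°.

N = (0.00, 0.00) ✓; ND at 18.90° ✓; |ND| = 53.20 ✓; ∠NDJ = 145.2° ✓; |DJ| = 25.20 ✓; ∠(DJ, JQ) = 94.50° ✗; |JQ| = 15.20 ✓.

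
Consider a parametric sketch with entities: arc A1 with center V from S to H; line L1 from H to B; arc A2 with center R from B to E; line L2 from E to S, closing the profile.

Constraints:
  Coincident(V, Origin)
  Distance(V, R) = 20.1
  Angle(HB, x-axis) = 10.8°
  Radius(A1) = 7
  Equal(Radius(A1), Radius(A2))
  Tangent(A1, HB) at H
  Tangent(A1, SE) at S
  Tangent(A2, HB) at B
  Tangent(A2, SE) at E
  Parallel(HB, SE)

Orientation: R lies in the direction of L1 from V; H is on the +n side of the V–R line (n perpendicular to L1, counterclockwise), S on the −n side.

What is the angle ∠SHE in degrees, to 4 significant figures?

55.14°

Tangency of A1 to both parallel lines with radius 7.0 puts H and S at V ± 7.0·n: H = (-1.312, 6.876), S = (1.312, -6.876). Equal radii place B and E the same way about R: B = R + 7.0·n = (18.43, 10.64), E = R − 7.0·n = (21.06, -3.110). Then cos ∠SHE = HS·HE / (|HS||HE|), giving 55.14°.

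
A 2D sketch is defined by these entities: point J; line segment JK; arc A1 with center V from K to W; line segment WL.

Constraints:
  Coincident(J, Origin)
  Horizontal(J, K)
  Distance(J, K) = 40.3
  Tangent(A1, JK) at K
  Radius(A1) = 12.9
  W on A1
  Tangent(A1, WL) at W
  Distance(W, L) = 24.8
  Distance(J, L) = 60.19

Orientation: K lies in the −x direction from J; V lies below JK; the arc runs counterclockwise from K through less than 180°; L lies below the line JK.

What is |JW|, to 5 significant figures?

55.212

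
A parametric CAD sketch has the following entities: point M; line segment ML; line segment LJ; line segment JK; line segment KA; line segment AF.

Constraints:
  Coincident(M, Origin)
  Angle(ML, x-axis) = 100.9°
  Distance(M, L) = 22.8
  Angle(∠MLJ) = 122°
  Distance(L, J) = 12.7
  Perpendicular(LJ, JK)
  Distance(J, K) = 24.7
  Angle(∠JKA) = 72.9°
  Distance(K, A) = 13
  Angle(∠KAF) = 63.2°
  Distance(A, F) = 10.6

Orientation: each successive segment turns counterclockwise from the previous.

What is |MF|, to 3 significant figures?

20.6

M is at the origin; ML runs at 100.9° with length 22.8, so L = (-4.31, 22.4). ∠MLJ = 122.0° gives LJ at 159° from the x-axis; with |LJ| = 12.7, J = (-16.2, 27.0). LJ ⟂ JK, so JK runs at -111°; with |JK| = 24.7, K = (-25.1, 3.92). ∠JKA = 72.9° gives KA at -4.00° from the x-axis; with |KA| = 13.0, A = (-12.1, 3.01). ∠KAF = 63.2° gives AF at 113° from the x-axis; with |AF| = 10.6, F = (-16.2, 12.8). Then |MF| = |F − M| = 20.6.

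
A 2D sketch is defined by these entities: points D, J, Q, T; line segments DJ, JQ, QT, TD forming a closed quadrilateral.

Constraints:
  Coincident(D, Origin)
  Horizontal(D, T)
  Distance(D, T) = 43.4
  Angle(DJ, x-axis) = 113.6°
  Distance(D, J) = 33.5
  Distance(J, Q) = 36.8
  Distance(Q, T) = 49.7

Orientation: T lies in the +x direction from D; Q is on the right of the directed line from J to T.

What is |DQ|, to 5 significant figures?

8.0472

D is at the origin; DT is horizontal with |DT| = 43.4 and T in +x, so T = (43.4, 0). DJ runs at 113.6° with |DJ| = 33.5, so J = (-13.412, 30.698). Q is determined by |JQ| = 36.8 and |QT| = 49.7 together: it lies at the intersection of circle(J, 36.8) and circle(T, 49.7). With |JT| = 64.575, the foot of the radical line on JT is 23.648 from J and the perpendicular offset is √(36.8² − 23.648²) = 28.196. Taking the right-of-JT solution: Q = (-6.0112, -5.3500).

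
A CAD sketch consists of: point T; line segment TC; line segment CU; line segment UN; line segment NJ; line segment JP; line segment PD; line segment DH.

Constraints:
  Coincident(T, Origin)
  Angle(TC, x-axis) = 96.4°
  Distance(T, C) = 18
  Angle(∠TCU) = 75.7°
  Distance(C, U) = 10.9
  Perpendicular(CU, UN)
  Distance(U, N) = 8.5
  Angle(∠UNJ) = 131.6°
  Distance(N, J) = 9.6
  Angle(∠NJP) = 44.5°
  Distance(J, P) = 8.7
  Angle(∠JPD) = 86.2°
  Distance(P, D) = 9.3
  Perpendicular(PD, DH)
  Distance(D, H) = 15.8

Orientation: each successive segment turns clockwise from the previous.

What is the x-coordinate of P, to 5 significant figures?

1.4142

T is at the origin; TC runs at 96.4° with length 18.0, so C = (-2.0064, 17.888). ∠TCU = 75.7° gives CU at -7.9000° from the x-axis; with |CU| = 10.9, U = (8.7901, 16.390). CU is perpendicular to UN, so UN runs at -97.900°; with |UN| = 8.5, N = (7.6218, 7.9703). ∠UNJ = 131.6° gives NJ at -146.30° from the x-axis; with |NJ| = 9.6, J = (-0.36493, 2.6438). ∠NJP = 44.5° gives JP at 78.200° from the x-axis; with |JP| = 8.7, P = (1.4142, 11.160). So P.x = 1.4142.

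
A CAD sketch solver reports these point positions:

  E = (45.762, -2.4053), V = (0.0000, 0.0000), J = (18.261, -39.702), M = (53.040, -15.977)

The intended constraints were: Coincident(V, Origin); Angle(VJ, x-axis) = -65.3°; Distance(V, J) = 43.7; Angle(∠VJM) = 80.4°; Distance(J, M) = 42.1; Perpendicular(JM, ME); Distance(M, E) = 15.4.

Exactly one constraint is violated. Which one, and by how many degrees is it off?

Perpendicular(JM, ME) — off by 6.10°.

V = (0.00, 0.00) ✓; VJ at -65.30° ✓; |VJ| = 43.70 ✓; ∠VJM = 80.40° ✓; |JM| = 42.10 ✓; ∠(JM, ME) = 83.90° ✗; |ME| = 15.40 ✓.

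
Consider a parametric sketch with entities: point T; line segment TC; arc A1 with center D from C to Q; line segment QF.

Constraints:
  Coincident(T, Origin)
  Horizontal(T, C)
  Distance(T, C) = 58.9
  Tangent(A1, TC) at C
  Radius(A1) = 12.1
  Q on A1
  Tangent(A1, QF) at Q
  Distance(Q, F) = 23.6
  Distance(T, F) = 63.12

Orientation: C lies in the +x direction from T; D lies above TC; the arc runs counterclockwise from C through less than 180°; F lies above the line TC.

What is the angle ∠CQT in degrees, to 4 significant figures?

50.40°

Checks: |DQ| = 12.10 ✓; ∠(DQ, QF) = 90.00° ✓; |QF| = 23.60 ✓; |TF| = 63.12 ✓.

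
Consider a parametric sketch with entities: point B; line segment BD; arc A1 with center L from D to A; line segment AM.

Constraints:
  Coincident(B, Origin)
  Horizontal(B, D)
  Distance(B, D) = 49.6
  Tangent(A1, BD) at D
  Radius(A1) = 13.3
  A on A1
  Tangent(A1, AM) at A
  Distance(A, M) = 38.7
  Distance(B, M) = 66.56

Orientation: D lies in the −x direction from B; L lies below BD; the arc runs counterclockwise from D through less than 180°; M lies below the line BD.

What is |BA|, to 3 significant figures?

64.2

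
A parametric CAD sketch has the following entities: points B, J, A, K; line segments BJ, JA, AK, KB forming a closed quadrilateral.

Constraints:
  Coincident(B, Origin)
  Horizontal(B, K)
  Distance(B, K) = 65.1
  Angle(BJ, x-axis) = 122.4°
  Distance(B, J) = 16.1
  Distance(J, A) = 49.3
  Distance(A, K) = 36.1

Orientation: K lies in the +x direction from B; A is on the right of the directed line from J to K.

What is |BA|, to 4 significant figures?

35.06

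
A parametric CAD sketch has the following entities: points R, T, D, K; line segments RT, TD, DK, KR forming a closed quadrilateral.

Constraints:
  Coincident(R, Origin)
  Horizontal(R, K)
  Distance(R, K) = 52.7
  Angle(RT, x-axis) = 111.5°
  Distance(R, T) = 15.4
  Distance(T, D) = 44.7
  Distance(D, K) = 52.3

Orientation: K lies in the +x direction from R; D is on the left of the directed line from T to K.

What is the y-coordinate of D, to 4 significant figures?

45.31

Checks: |RK| = 52.70 ✓; |RT| = 15.40 ✓; |TD| = 44.70 ✓; |DK| = 52.30 ✓.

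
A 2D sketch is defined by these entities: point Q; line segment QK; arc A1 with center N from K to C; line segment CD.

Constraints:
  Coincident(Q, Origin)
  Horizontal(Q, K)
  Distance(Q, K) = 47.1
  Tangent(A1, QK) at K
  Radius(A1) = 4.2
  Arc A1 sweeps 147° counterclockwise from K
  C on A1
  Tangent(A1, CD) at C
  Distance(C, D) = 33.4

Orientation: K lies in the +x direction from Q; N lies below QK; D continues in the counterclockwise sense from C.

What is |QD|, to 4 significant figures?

77.30

On A1, K sits at bearing 90° from N; a 147° counterclockwise sweep puts C at bearing 237°, so C = N + 4.2·(cos 237°, sin 237°) = (44.81, -7.722). The tangent condition forces NC to be normal to CD, so CD runs along (−sin 237°, cos 237°); with |CD| = 33.4, D = (72.82, -25.91). Then |QD| = |D − Q| = 77.30.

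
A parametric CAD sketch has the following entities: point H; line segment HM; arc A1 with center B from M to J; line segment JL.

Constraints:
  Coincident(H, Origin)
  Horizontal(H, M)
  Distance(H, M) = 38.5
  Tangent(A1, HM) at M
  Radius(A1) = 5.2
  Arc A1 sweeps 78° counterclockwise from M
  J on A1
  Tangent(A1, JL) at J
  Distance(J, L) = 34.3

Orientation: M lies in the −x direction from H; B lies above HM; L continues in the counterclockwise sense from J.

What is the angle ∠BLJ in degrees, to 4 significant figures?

8.621°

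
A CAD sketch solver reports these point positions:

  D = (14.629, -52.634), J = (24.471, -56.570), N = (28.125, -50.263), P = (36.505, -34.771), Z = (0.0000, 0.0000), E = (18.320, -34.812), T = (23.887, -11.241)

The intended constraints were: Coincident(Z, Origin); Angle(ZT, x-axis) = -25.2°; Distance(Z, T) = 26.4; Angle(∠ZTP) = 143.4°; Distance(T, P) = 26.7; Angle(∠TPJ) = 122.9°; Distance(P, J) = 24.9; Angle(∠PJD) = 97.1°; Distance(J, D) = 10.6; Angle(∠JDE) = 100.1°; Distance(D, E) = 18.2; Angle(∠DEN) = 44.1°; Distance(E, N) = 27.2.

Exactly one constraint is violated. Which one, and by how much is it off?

Distance(E, N) = 27.2 — off by 8.90.

Z = (0.00, 0.00) ✓; ZT at -25.20° ✓; |ZT| = 26.40 ✓; ∠ZTP = 143.4° ✓; |TP| = 26.70 ✓; ∠TPJ = 122.9° ✓; |PJ| = 24.90 ✓; ∠PJD = 97.10° ✓; |JD| = 10.60 ✓; ∠JDE = 100.1° ✓; |DE| = 18.20 ✓; ∠DEN = 44.10° ✓; |EN| = 18.30 ✗.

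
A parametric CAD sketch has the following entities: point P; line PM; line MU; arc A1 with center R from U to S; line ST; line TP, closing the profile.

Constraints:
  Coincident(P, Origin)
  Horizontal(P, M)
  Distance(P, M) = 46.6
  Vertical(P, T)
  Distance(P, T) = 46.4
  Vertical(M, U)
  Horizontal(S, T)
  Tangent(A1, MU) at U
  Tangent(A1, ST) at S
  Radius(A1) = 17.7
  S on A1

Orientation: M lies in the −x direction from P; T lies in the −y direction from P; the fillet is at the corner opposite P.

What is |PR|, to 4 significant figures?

40.73

P is at the origin; PM is horizontal with |PM| = 46.6 and M on the −x side, so M = (-46.60, 0.000). PT is vertical with |PT| = 46.4 and T on the −y side, so T = (0.000, -46.40). The virtual corner opposite P is at (-46.60, -46.40). Since A1 is tangent to MU there, RU ⟂ MU and since A1 is tangent to ST there, RS ⟂ ST, with radius 17.7, so the center R sits 17.7 in from both sides at R = (-28.90, -28.70). Then |PR| = |R − P| = 40.73.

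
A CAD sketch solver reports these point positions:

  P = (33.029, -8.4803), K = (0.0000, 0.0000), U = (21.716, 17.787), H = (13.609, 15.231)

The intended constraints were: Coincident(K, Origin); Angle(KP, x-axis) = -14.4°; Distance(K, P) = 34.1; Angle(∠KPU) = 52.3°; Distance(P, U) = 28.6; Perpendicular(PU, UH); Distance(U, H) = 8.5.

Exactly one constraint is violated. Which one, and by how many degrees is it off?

Perpendicular(PU, UH) — off by 5.80°.

K = (0.00, 0.00) ✓; KP at -14.40° ✓; |KP| = 34.10 ✓; ∠KPU = 52.30° ✓; |PU| = 28.60 ✓; ∠(PU, UH) = 84.20° ✗; |UH| = 8.500 ✓.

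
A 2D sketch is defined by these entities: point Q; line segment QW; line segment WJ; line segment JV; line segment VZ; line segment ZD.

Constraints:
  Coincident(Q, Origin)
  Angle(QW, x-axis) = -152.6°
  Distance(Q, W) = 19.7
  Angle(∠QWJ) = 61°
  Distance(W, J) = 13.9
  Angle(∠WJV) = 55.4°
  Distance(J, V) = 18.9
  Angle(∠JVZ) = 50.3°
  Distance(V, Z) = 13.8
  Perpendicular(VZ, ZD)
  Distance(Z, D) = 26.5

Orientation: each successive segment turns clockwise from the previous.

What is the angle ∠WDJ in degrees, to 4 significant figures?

12.81°

Q is at the origin; QW runs at -152.6° with length 19.7, so W = (-17.49, -9.066). ∠QWJ = 61.0° gives WJ at 88.40° from the x-axis; with |WJ| = 13.9, J = (-17.10, 4.829). ∠WJV = 55.4° gives JV at -36.20° from the x-axis; with |JV| = 18.9, V = (-1.850, -6.334). ∠JVZ = 50.3° gives VZ at -165.9° from the x-axis; with |VZ| = 13.8, Z = (-15.23, -9.696). VZ ⟂ ZD, so ZD runs at 104.1°; with |ZD| = 26.5, D = (-21.69, 16.01). Then cos ∠WDJ = DW·DJ / (|DW||DJ|), giving 12.81°.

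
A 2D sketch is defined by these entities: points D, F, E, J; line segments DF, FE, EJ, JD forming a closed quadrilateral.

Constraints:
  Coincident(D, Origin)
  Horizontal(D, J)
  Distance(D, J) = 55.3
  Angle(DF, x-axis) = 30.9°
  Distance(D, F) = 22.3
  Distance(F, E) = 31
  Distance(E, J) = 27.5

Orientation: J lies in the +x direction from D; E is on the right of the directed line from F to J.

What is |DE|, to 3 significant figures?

36.9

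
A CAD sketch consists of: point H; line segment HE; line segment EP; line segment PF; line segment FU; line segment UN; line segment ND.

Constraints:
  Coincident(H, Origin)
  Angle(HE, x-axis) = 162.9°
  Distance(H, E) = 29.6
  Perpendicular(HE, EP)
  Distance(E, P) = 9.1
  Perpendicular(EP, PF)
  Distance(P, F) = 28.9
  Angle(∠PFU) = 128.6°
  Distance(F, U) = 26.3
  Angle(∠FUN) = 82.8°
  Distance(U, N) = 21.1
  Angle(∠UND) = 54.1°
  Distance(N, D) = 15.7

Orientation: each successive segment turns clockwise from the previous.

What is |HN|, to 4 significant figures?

22.57

H is at the origin; HE runs at 162.9° with length 29.6, so E = (-28.29, 8.704). HE is perpendicular to EP, so EP runs at 72.90°; with |EP| = 9.1, P = (-25.62, 17.40). The perpendicularity gives PF at right angles to EP, so PF runs at -17.10°; with |PF| = 28.9, F = (2.007, 8.904). ∠PFU = 128.6° gives FU at -68.50° from the x-axis; with |FU| = 26.3, U = (11.65, -15.57). ∠FUN = 82.8° gives UN at -165.7° from the x-axis; with |UN| = 21.1, N = (-8.801, -20.78). Then |HN| = |N − H| = 22.57.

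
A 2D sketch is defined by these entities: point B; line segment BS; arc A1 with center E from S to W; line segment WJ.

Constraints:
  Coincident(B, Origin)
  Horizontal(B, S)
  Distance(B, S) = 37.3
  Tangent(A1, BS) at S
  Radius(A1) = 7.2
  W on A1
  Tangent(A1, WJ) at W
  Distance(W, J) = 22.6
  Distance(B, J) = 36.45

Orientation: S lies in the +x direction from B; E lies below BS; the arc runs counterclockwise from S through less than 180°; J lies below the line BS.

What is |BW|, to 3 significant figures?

30.8

B is at the origin; BS is horizontal with |BS| = 37.3 and S on the +x side, so S = (37.3, 0.00). Tangency of A1 to BS means the radius ES is perpendicular to BS, so E = S + (0, -7.2) = (37.3, -7.20). Since EW ⟂ WJ (tangency), |EJ| = √(7.2² + 22.6²) = 23.7 regardless of where W sits on A1. So J lies on both circle(B, 36.45) and circle(E, 23.7); the below-BS intersection is J = (24.4, -27.1). W is the foot of the tangent from J: W = (30.4, -5.30).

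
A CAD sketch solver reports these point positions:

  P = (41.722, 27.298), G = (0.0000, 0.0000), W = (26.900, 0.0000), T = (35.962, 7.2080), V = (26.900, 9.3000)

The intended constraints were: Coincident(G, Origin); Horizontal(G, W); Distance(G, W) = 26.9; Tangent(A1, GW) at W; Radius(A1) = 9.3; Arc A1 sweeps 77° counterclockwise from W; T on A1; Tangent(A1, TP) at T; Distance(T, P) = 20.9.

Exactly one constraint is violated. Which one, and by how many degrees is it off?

Tangent(A1, TP) at T — off by 3.00°.

G = (0.00, 0.00) ✓; G.y = 0.00, W.y = 0.00 ✓; |GW| = 26.90 ✓; ∠(VW, WG) = 90.00° ✓; |VW| = 9.300 ✓; bearing(V→T) − bearing(V→W) = 77.00° ✓; |VT| = 9.300 ✓; ∠(VT, TP) = 93.00° ✗; |TP| = 20.90 ✓.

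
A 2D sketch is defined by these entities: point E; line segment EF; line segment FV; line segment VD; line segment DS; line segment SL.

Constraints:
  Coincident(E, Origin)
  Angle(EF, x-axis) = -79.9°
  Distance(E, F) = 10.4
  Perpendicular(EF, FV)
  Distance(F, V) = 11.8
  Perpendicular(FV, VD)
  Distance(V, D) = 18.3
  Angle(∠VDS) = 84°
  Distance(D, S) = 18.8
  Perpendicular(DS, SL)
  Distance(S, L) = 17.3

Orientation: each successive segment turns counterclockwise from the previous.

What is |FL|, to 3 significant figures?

5.16

∠VDS = 84.0° gives DS at -164° from the x-axis; with |DS| = 18.8, S = (-7.83, 4.63). The perpendicularity gives SL at right angles to DS, so SL runs at -73.9°; with |SL| = 17.3, L = (-3.03, -12.0). Then |FL| = |L − F| = 5.16.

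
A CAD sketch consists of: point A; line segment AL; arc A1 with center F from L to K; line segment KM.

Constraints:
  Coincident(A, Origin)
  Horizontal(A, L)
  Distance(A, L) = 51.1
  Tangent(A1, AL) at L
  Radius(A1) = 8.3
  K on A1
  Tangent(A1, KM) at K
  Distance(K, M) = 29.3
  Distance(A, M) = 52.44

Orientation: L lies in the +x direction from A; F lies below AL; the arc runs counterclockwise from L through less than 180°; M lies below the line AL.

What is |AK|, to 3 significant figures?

43.5

Checks: |FK| = 8.300 ✓; ∠(FK, KM) = 90.00° ✓; |KM| = 29.30 ✓; |AM| = 52.44 ✓.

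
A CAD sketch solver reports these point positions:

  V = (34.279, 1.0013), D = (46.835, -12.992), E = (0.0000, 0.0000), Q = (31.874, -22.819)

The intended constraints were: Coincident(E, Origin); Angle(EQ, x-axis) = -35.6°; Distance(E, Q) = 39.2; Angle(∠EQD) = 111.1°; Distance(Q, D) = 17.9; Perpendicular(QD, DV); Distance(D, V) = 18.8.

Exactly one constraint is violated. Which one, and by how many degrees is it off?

Perpendicular(QD, DV) — off by 8.60°.

E = (0.00, 0.00) ✓; EQ at -35.60° ✓; |EQ| = 39.20 ✓; ∠EQD = 111.1° ✓; |QD| = 17.90 ✓; ∠(QD, DV) = 98.60° ✗; |DV| = 18.80 ✓.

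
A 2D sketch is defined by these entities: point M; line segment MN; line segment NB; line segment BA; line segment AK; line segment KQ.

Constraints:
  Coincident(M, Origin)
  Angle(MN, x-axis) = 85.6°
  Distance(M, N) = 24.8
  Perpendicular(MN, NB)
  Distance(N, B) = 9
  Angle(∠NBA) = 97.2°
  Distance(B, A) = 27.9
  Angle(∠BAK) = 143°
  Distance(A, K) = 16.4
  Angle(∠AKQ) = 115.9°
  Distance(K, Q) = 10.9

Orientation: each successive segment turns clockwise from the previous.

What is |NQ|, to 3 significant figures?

41.7

M is at the origin; MN runs at 85.6° with length 24.8, so N = (1.90, 24.7). The perpendicularity gives NB at right angles to MN, so NB runs at -4.40°; with |NB| = 9.0, B = (10.9, 24.0). ∠NBA = 97.2° gives BA at -87.2° from the x-axis; with |BA| = 27.9, A = (12.2, -3.83). ∠BAK = 143.0° gives AK at -124° from the x-axis; with |AK| = 16.4, K = (3.02, -17.4). ∠AKQ = 115.9° gives KQ at 172° from the x-axis; with |KQ| = 10.9, Q = (-7.76, -15.8). Then |NQ| = |Q − N| = 41.7.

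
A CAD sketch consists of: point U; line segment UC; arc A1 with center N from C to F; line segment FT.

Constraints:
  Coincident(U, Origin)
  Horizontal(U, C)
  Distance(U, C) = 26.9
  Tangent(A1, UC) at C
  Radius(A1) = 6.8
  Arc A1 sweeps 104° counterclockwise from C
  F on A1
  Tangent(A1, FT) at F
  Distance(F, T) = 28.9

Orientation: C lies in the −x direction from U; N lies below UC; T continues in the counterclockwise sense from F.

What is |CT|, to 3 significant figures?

36.5

U is at the origin; UC is horizontal with |UC| = 26.9 and C on the −x side, so C = (-26.9, 0.00). The tangent condition forces NC to be normal to UC, so N = C + (0, -6.8) = (-26.9, -6.80). On A1, C sits at bearing 90° from N; a 104° counterclockwise sweep puts F at bearing 194°, so F = N + 6.8·(cos 194°, sin 194°) = (-33.5, -8.45). The tangent condition forces NF to be normal to FT, so FT runs along (−sin 194°, cos 194°); with |FT| = 28.9, T = (-26.5, -36.5). Then |CT| = |T − C| = 36.5.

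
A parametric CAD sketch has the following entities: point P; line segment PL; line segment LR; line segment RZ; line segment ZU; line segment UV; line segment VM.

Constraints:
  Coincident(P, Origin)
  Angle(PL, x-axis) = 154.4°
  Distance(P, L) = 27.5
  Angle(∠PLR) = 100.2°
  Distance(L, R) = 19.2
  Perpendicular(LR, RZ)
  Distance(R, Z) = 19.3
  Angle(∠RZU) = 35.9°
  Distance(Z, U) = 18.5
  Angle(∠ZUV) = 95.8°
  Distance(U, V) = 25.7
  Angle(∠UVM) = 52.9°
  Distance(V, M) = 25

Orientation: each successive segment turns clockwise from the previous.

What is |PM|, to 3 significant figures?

37.5

P is at the origin; PL runs at 154.4° with length 27.5, so L = (-24.8, 11.9). ∠PLR = 100.2° gives LR at 74.6° from the x-axis; with |LR| = 19.2, R = (-19.7, 30.4). LR ⟂ RZ, so RZ runs at -15.4°; with |RZ| = 19.3, Z = (-1.09, 25.3). ∠RZU = 35.9° gives ZU at -159° from the x-axis; with |ZU| = 18.5, U = (-18.4, 18.8). ∠ZUV = 95.8° gives UV at 116° from the x-axis; with |UV| = 25.7, V = (-29.8, 41.8). ∠UVM = 52.9° gives VM at -10.8° from the x-axis; with |VM| = 25.0, M = (-5.25, 37.1). Then |PM| = |M − P| = 37.5.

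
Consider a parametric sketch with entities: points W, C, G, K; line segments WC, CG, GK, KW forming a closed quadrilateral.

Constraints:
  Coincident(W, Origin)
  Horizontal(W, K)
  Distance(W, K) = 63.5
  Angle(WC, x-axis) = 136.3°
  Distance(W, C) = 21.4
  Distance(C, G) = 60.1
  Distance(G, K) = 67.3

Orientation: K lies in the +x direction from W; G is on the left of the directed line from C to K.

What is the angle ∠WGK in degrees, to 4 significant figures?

58.16°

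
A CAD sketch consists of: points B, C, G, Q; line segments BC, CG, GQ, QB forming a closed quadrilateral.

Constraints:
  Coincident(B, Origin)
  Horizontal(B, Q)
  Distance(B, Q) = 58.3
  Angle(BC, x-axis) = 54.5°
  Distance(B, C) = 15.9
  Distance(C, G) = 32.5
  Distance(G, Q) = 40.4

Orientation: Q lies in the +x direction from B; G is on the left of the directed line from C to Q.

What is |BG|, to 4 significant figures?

47.95

B is at the origin; BQ is horizontal with |BQ| = 58.3 and Q in +x, so Q = (58.3, 0). BC runs at 54.5° with |BC| = 15.9, so C = (9.233, 12.94). G is determined by |CG| = 32.5 and |GQ| = 40.4 together: it lies at the intersection of circle(C, 32.5) and circle(Q, 40.4). With |CQ| = 50.75, the foot of the radical line on CQ is 19.70 from C and the perpendicular offset is √(32.5² − 19.70²) = 25.85. Taking the left-of-CQ solution: G = (34.87, 32.91).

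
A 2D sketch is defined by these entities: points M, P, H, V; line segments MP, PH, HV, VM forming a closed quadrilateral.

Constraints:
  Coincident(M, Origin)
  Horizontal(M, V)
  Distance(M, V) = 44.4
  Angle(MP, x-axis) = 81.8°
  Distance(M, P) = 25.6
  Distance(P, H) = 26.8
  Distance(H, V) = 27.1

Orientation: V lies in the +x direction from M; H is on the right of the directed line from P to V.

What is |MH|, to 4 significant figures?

17.56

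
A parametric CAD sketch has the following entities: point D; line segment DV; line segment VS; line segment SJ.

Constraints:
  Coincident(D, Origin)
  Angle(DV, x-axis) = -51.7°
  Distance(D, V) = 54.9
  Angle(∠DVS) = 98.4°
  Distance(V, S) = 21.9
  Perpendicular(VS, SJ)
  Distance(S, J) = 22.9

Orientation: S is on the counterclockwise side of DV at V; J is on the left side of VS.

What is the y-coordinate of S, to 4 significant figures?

-32.17

D is at the origin; DV runs at -51.7° with length 54.9, so V = 54.9·(cos -51.7°, sin -51.7°) = (34.03, -43.08). ∠DVS = 98.4°, so VS runs at -51.7° + (180° − 98.4°) = 29.90° from the x-axis; with |VS| = 21.9, S = V + 21.9·(cos 29.90°, sin 29.90°) = (53.01, -32.17). So S.y = -32.17.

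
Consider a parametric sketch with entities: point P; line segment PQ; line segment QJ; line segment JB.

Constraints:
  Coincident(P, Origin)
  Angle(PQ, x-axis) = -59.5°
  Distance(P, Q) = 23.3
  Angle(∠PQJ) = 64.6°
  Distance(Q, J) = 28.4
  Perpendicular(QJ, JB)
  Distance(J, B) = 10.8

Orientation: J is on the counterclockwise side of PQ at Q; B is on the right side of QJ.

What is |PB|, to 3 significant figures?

36.8

∠PQJ = 64.6°, so QJ runs at -59.5° + (180° − 64.6°) = 55.9° from the x-axis; with |QJ| = 28.4, J = Q + 28.4·(cos 55.9°, sin 55.9°) = (27.7, 3.44). The perpendicularity gives JB at right angles to QJ; with |JB| = 10.8 on the right of QJ, B = J + 10.8·(0.828, -0.561) = (36.7, -2.61). Then |PB| = |B − P| = 36.8.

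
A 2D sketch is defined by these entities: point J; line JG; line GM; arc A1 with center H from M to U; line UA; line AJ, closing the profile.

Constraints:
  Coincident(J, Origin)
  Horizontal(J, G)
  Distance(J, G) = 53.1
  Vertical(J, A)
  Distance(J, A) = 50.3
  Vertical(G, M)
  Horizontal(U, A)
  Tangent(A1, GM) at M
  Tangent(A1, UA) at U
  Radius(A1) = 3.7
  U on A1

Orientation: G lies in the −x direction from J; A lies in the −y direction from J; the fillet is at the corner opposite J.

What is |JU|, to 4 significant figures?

70.50

J is at the origin; JG is horizontal with |JG| = 53.1 and G on the −x side, so G = (-53.10, 0.000). JA is vertical with |JA| = 50.3 and A on the −y side, so A = (0.000, -50.30). The virtual corner opposite J is at (-53.10, -50.30). The tangent condition forces HM to be normal to GM and the tangent condition forces HU to be normal to UA, with radius 3.7, so the center H sits 3.7 in from both sides at H = (-49.40, -46.60). That places the tangent points at M = (-53.10, -46.60) on GM and U = (-49.40, -50.30) on UA. Then |JU| = |U − J| = 70.50.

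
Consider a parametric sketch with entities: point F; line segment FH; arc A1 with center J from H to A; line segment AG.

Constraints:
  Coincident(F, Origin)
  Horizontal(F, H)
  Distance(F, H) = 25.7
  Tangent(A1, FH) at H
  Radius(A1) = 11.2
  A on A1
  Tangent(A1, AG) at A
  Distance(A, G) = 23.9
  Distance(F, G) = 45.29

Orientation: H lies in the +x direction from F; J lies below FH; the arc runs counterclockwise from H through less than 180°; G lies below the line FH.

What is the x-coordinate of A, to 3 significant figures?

15.5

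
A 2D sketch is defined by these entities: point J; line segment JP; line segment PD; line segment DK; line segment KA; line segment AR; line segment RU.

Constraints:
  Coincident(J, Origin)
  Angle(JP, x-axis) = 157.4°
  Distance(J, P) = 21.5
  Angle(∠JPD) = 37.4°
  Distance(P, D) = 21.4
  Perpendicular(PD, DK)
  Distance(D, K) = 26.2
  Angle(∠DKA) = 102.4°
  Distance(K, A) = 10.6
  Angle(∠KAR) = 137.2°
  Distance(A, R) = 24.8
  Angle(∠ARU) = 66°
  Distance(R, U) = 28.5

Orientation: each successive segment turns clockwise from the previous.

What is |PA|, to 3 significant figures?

30.5

J is at the origin; JP runs at 157.4° with length 21.5, so P = (-19.8, 8.26). ∠JPD = 37.4° gives PD at 14.8° from the x-axis; with |PD| = 21.4, D = (0.841, 13.7). PD is perpendicular to DK, so DK runs at -75.2°; with |DK| = 26.2, K = (7.53, -11.6). ∠DKA = 102.4° gives KA at -153° from the x-axis; with |KA| = 10.6, A = (-1.89, -16.4). Then |PA| = |A − P| = 30.5.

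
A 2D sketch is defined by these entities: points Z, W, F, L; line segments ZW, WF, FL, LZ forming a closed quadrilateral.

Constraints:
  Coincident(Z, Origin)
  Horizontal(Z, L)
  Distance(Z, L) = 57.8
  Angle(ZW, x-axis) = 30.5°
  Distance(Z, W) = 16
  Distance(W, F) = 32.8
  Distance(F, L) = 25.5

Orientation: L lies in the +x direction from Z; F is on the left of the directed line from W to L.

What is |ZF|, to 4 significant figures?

48.73

Z is at the origin; ZL is horizontal with |ZL| = 57.8 and L in +x, so L = (57.8, 0). ZW runs at 30.5° with |ZW| = 16.0, so W = (13.79, 8.121). F is determined by |WF| = 32.8 and |FL| = 25.5 together: it lies at the intersection of circle(W, 32.8) and circle(L, 25.5). With |WL| = 44.76, the foot of the radical line on WL is 27.13 from W and the perpendicular offset is √(32.8² − 27.13²) = 18.43. Taking the left-of-WL solution: F = (43.81, 21.32).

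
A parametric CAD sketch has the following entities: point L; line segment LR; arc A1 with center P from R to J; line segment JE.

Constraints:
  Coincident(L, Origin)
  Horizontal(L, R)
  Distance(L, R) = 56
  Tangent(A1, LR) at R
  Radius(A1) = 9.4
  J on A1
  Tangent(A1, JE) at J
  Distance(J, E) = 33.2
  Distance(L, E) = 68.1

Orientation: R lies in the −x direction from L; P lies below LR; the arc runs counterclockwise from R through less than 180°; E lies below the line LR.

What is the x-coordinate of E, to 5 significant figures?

-52.231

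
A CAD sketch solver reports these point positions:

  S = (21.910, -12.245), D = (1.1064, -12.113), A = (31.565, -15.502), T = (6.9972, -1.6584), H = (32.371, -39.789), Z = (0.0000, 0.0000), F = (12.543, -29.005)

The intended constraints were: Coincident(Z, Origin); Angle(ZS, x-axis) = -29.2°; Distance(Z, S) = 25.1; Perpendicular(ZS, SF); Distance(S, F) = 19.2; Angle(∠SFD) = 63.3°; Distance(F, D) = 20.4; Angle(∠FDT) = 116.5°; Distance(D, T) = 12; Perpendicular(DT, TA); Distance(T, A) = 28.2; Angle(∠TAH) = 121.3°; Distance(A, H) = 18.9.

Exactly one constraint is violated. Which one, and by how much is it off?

Distance(A, H) = 18.9 — off by 5.40.

Z = (0.00, 0.00) ✓; ZS at -29.20° ✓; |ZS| = 25.10 ✓; ∠(ZS, SF) = 90.00° ✓; |SF| = 19.20 ✓; ∠SFD = 63.30° ✓; |FD| = 20.40 ✓; ∠FDT = 116.5° ✓; |DT| = 12.00 ✓; ∠(DT, TA) = 90.00° ✓; |TA| = 28.20 ✓; ∠TAH = 121.3° ✓; |AH| = 24.30 ✗.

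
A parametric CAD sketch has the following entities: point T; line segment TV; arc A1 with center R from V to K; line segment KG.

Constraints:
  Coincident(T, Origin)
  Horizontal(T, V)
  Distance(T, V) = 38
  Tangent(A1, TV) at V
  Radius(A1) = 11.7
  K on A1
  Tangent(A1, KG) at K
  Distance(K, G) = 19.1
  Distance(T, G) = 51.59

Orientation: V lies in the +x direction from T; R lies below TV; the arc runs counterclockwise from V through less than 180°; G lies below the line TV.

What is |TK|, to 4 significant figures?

33.55

Checks: |RK| = 11.70 ✓; ∠(RK, KG) = 90.00° ✓; |KG| = 19.10 ✓; |TG| = 51.59 ✓.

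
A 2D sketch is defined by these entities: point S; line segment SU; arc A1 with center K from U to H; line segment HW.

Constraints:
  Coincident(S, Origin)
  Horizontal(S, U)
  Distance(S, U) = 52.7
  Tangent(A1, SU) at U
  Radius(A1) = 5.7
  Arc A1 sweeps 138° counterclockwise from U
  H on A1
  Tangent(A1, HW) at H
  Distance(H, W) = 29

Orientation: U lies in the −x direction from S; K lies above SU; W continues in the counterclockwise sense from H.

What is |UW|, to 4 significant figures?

34.29

On A1, U sits at bearing -90° from K; a 138° counterclockwise sweep puts H at bearing 48°, so H = K + 5.7·(cos 48°, sin 48°) = (-48.89, 9.936). Since A1 is tangent to HW there, KH ⟂ HW, so HW runs along (−sin 48°, cos 48°); with |HW| = 29.0, W = (-70.44, 29.34). Then |UW| = |W − U| = 34.29.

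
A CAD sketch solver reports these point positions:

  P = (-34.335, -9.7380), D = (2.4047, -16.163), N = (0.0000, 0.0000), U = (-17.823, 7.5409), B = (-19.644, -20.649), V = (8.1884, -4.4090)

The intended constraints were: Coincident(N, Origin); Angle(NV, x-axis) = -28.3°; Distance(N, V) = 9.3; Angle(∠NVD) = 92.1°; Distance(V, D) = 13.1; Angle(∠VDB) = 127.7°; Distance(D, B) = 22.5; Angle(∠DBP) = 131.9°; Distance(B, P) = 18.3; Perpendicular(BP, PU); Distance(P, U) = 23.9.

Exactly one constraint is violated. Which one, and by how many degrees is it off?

Perpendicular(BP, PU) — off by 7.10°.

N = (0.00, 0.00) ✓; NV at -28.30° ✓; |NV| = 9.300 ✓; ∠NVD = 92.10° ✓; |VD| = 13.10 ✓; ∠VDB = 127.7° ✓; |DB| = 22.50 ✓; ∠DBP = 131.9° ✓; |BP| = 18.30 ✓; ∠(BP, PU) = 97.10° ✗; |PU| = 23.90 ✓.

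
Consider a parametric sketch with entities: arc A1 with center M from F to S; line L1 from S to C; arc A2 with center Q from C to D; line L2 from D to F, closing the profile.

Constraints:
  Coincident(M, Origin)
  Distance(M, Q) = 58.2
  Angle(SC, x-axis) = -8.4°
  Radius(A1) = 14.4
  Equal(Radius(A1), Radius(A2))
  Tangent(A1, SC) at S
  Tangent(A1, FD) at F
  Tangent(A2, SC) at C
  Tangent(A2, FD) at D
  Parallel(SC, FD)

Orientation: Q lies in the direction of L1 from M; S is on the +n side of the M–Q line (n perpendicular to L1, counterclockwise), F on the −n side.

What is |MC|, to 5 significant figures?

59.955

Tangency of A1 to both parallel lines with radius 14.4 puts S and F at M ± 14.4·n: S = (2.1036, 14.246), F = (-2.1036, -14.246). Equal radii place C and D the same way about Q: C = Q + 14.4·n = (59.679, 5.7435), D = Q − 14.4·n = (55.472, -22.748). Then |MC| = |C − M| = 59.955.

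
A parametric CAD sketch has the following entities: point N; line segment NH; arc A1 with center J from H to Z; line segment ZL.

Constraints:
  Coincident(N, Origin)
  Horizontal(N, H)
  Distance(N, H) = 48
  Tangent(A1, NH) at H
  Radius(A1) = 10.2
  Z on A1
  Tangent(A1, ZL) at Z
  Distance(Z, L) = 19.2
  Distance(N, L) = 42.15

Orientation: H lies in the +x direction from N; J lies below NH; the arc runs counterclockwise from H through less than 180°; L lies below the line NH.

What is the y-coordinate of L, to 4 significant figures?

-26.06

Checks: |JZ| = 10.20 ✓; ∠(JZ, ZL) = 90.00° ✓; |ZL| = 19.20 ✓; |NL| = 42.15 ✓.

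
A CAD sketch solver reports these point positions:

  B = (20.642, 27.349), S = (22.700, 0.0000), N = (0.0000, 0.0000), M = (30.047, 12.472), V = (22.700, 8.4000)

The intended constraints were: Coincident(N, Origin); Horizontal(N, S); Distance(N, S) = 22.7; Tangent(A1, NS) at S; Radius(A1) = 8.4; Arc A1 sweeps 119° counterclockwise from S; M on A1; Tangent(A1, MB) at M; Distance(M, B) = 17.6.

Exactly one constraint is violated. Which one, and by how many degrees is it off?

Tangent(A1, MB) at M — off by 3.30°.

N = (0.00, 0.00) ✓; N.y = 0.00, S.y = 0.00 ✓; |NS| = 22.70 ✓; ∠(VS, SN) = 90.00° ✓; |VS| = 8.400 ✓; bearing(V→M) − bearing(V→S) = 119.0° ✓; |VM| = 8.400 ✓; ∠(VM, MB) = 86.70° ✗; |MB| = 17.60 ✓.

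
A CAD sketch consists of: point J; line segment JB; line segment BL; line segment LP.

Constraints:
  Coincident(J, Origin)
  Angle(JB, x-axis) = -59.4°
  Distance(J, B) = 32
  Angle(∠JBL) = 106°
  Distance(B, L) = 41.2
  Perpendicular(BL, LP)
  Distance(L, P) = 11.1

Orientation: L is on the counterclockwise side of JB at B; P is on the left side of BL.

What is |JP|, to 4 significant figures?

53.75

J is at the origin; JB runs at -59.4° with length 32.0, so B = 32.0·(cos -59.4°, sin -59.4°) = (16.29, -27.54). ∠JBL = 106.0°, so BL runs at -59.4° + (180° − 106.0°) = 14.60° from the x-axis; with |BL| = 41.2, L = B + 41.2·(cos 14.60°, sin 14.60°) = (56.16, -17.16). BL ⟂ LP; with |LP| = 11.1 on the left of BL, P = L + 11.1·(-0.2521, 0.9677) = (53.36, -6.417). Then |JP| = |P − J| = 53.75.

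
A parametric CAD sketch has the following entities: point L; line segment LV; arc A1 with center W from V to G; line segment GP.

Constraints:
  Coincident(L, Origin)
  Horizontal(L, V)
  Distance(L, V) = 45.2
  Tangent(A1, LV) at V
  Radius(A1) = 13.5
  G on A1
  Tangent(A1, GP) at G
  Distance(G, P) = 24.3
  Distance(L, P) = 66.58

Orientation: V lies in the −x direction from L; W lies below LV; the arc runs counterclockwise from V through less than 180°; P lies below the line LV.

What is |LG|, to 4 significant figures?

60.65

L is at the origin; L and V share the same y with |LV| = 45.2 and V on the −x side, so V = (-45.20, 0.000). Since A1 is tangent to LV there, WV ⟂ LV, so W = V + (0, -13.5) = (-45.20, -13.50). Since WG ⟂ GP (tangency), |WP| = √(13.5² + 24.3²) = 27.80 regardless of where G sits on A1. So P lies on both circle(L, 66.58) and circle(W, 27.80); the below-LV intersection is P = (-53.11, -40.15). G is the foot of the tangent from P: G = (-58.38, -16.43).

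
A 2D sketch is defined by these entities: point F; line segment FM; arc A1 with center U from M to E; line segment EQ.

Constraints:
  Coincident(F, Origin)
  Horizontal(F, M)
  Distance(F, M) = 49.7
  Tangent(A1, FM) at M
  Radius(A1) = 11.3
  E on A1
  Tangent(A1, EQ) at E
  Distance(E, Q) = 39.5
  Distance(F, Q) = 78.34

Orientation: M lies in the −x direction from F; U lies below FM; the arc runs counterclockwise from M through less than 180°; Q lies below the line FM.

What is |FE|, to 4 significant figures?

62.12

F is at the origin; F and M share the same y with |FM| = 49.7 and M on the −x side, so M = (-49.70, 0.000). Since A1 is tangent to FM there, UM ⟂ FM, so U = M + (0, -11.3) = (-49.70, -11.30). Since UE ⟂ EQ (tangency), |UQ| = √(11.3² + 39.5²) = 41.08 regardless of where E sits on A1. So Q lies on both circle(F, 78.34) and circle(U, 41.08); the below-FM intersection is Q = (-59.24, -51.26). E is the foot of the tangent from Q: E = (-60.99, -11.80).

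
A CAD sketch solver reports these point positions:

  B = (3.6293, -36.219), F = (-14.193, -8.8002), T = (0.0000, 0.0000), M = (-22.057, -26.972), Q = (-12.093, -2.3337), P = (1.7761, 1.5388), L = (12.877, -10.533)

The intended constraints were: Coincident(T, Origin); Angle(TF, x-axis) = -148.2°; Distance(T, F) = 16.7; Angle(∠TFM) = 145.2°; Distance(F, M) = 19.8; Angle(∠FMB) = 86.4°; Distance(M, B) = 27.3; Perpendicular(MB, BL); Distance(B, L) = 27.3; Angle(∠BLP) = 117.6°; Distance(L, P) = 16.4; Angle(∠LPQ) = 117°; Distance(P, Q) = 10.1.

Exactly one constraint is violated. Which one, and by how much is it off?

Distance(P, Q) = 10.1 — off by 4.30.

T = (0.00, 0.00) ✓; TF at -148.2° ✓; |TF| = 16.70 ✓; ∠TFM = 145.2° ✓; |FM| = 19.80 ✓; ∠FMB = 86.40° ✓; |MB| = 27.30 ✓; ∠(MB, BL) = 90.00° ✓; |BL| = 27.30 ✓; ∠BLP = 117.6° ✓; |LP| = 16.40 ✓; ∠LPQ = 117.0° ✓; |PQ| = 14.40 ✗.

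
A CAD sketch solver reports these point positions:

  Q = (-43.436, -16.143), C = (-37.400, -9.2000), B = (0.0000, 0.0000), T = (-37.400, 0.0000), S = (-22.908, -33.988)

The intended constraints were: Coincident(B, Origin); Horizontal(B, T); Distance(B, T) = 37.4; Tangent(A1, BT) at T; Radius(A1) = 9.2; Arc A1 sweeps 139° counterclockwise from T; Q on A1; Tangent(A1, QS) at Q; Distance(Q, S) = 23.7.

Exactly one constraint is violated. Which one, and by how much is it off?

Distance(Q, S) = 23.7 — off by 3.50.

B = (0.00, 0.00) ✓; B.y = 0.00, T.y = 0.00 ✓; |BT| = 37.40 ✓; ∠(CT, TB) = 90.00° ✓; |CT| = 9.200 ✓; bearing(C→Q) − bearing(C→T) = 139.0° ✓; |CQ| = 9.200 ✓; ∠(CQ, QS) = 90.00° ✓; |QS| = 27.20 ✗.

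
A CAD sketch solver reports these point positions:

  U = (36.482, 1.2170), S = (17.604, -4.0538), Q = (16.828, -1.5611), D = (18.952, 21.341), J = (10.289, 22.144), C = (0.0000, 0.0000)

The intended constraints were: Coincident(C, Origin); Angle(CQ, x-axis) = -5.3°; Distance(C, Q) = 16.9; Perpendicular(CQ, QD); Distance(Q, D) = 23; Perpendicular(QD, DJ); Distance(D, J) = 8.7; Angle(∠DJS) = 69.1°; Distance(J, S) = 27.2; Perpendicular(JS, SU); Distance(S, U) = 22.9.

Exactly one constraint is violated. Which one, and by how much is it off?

Distance(S, U) = 22.9 — off by 3.30.

C = (0.00, 0.00) ✓; CQ at -5.300° ✓; |CQ| = 16.90 ✓; ∠(CQ, QD) = 90.00° ✓; |QD| = 23.00 ✓; ∠(QD, DJ) = 90.00° ✓; |DJ| = 8.700 ✓; ∠DJS = 69.10° ✓; |JS| = 27.20 ✓; ∠(JS, SU) = 90.00° ✓; |SU| = 19.60 ✗.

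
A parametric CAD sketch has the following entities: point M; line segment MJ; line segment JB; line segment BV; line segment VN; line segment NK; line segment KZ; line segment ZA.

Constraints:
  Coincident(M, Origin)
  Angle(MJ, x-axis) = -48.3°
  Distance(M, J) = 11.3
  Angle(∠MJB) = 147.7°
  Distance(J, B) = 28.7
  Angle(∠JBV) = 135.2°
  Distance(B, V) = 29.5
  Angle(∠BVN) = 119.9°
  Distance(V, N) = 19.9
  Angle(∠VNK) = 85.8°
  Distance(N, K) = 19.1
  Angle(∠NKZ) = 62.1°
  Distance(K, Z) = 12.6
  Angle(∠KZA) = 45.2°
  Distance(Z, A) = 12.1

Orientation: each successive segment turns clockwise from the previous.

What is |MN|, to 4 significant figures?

63.86

M is at the origin; MJ runs at -48.3° with length 11.3, so J = (7.517, -8.437). ∠MJB = 147.7° gives JB at -80.60° from the x-axis; with |JB| = 28.7, B = (12.20, -36.75). ∠JBV = 135.2° gives BV at -125.4° from the x-axis; with |BV| = 29.5, V = (-4.884, -60.80). ∠BVN = 119.9° gives VN at 174.5° from the x-axis; with |VN| = 19.9, N = (-24.69, -58.89). Then |MN| = |N − M| = 63.86.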